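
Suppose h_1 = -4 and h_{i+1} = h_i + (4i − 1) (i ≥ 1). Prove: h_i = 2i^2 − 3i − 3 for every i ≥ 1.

Base case: h_1 = -4, and 2·1^2 − 3·1 − 3 = -4.
Assume h_m = 2m^2 − 3m − 3.
Then h_{m+1} = h_m + (4m − 1) = (2m^2 − 3m − 3) + (4m − 1) = 2m^2 + m − 4,
and 2·(m+1)^2 − 3·(m+1) − 3 = 2m^2 + m − 4.
This completes the inductive step, so h_i = 2i^2 − 3i − 3 for all i ≥ 1.

h_i = 2i^2 − 3i − 3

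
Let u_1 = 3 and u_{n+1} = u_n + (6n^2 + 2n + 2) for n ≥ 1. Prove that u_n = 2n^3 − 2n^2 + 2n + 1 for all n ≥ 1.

Base case: u_1 = 3, and 2·1^3 − 2·1^2 + 2·1 + 1 = 3.
Assume u_k = 2k^3 − 2k^2 + 2k + 1.
Then u_{k+1} = u_k + (6k^2 + 2k + 2) = (2k^3 − 2k^2 + 2k + 1) + (6k^2 + 2k + 2) = 2k^3 + 4k^2 + 4k + 3,
and 2·(k+1)^3 − 2·(k+1)^2 + 2·(k+1) + 1 = 2k^3 + 4k^2 + 4k + 3.
Hence u_n = 2n^3 − 2n^2 + 2n + 1 for every n ≥ 1, by induction.

u_n = 2n^3 − 2n^2 + 2n + 1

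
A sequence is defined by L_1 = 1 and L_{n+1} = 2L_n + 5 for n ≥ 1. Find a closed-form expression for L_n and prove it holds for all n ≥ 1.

Claim: L_n = 3·2^n − 5.

Base case: L_1 = 1, and 3·2^1 − 5 = 6 − 5 = 1.
Assume L_j = 3·2^j − 5 for some j ≥ 1.
Then L_{j+1} = 2L_j + 5 = 2·(3·2^j − 5) + 5 = 6·2^j − 10 + 5 = 3·2^{j+1} − 5.
So the formula holds for j+1, and by induction L_n = 3·2^n − 5 for all n ≥ 1.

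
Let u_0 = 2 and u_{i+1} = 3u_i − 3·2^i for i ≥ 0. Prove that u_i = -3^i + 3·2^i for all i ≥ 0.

Base case: u_0 = 2, and -3^0 + 3·2^0 = -1 + 3 = 2.
Assume u_m = -3^m + 3·2^m for some m ≥ 0.
Then u_{m+1} = 3u_m − 3·2^m = 3·(-3^m + 3·2^m) − 3·2^m = -3^{m+1} + 9·2^m − 3·2^m = -3^{m+1} + 6·2^m = -3^{m+1} + 3·2^{m+1}.
So the formula holds for m+1, and by induction u_i = -3^i + 3·2^i for all i ≥ 0.

u_i = -3^i + 3·2^i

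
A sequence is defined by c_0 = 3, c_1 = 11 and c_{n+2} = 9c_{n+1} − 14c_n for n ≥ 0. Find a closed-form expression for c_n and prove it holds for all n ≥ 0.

Claim: c_n = 7^n + 2·2^n.

Base cases: c_0 = 3 and 7^0 + 2·2^0 = 3; c_1 = 11 and 7^1 + 2·2^1 = 11.
Assume c_j = 7^j + 2·2^j for all 0 ≤ j ≤ r, where r ≥ 1.
Then c_{r+1} = 9c_r − 14c_{r−1} = 9·(7^r + 2·2^r) − 14·(7^{r−1} + 2·2^{r−1}) = (9·7 − 14)7^{r−1} + 2·(9·2 − 14)2^{r−1} = 49·7^{r−1} + 8·2^{r−1} = 7^{r+1} + 2·2^{r+1}.
So the formula holds for r+1, and by strong induction c_n = 7^n + 2·2^n for all n ≥ 0.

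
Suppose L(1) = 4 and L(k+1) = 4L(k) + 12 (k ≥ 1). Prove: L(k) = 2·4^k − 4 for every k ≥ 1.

Base case: L(1) = 4, and 2·4^1 − 4 = 8 − 4 = 4.
Assume L(m) = 2·4^m − 4 for some m ≥ 1.
Then L(m+1) = 4L(m) + 12 = 4·(2·4^m − 4) + 12 = 8·4^m − 16 + 12 = 2·4^{m+1} − 4.
This completes the inductive step, so L(k) = 2·4^k − 4 for all k ≥ 1.

L(k) = 2·4^k − 4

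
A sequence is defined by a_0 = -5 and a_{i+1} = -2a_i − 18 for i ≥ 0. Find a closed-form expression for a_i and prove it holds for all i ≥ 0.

Claim: a_i = (-2)^i − 6.

Base case: a_0 = -5, and (-2)^0 − 6 = 1 − 6 = -5.
Assume a_m = (-2)^m − 6 for some m ≥ 0.
Then a_{m+1} = -2a_m − 18 = -2·((-2)^m − 6) − 18 = -2·(-2)^m + 12 − 18 = (-2)^{m+1} − 6.
By induction, a_i = (-2)^i − 6 for all i ≥ 0.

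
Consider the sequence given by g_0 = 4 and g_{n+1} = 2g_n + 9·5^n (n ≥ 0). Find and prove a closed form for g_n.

Claim: g_n = 2^n + 3·5^n.

Base case: g_0 = 4, and 2^0 + 3·5^0 = 1 + 3 = 4.
Assume g_k = 2^k + 3·5^k for some k ≥ 0.
Then g_{k+1} = 2g_k + 9·5^k = 2·(2^k + 3·5^k) + 9·5^k = 2^{k+1} + 6·5^k + 9·5^k = 2^{k+1} + 15·5^k = 2^{k+1} + 3·5^{k+1}.
By induction, g_n = 2^n + 3·5^n for all n ≥ 0.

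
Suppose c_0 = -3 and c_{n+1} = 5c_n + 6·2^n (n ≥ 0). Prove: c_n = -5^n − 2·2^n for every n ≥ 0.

Base case: c_0 = -3, and -5^0 − 2·2^0 = -1 − 2 = -3.
Assume c_j = -5^j − 2·2^j for some j ≥ 0.
Then c_{j+1} = 5c_j + 6·2^j = 5·(-5^j − 2·2^j) + 6·2^j = -5^{j+1} − 10·2^j + 6·2^j = -5^{j+1} − 4·2^j = -5^{j+1} − 2·2^{j+1}.
Hence c_n = -5^n − 2·2^n for every n ≥ 0, by induction.

c_n = -5^n − 2·2^n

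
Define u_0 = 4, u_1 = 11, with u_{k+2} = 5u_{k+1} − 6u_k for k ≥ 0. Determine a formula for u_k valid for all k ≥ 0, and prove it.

Claim: u_k = 3·3^k + 2^k.

Base cases: u_0 = 4 and 3·3^0 + 2^0 = 4; u_1 = 11 and 3·3^1 + 2^1 = 11.
Assume u_j = 3·3^j + 2^j for all 0 ≤ j ≤ r, where r ≥ 1.
Then u_{r+1} = 5u_r − 6u_{r−1} = 5·(3·3^r + 2^r) − 6·(3·3^{r−1} + 2^{r−1}) = 3·(5·3 − 6)3^{r−1} + (5·2 − 6)2^{r−1} = 27·3^{r−1} + 4·2^{r−1} = 3·3^{r+1} + 2^{r+1}.
So the formula holds for r+1, and by strong induction u_k = 3·3^k + 2^k for all k ≥ 0.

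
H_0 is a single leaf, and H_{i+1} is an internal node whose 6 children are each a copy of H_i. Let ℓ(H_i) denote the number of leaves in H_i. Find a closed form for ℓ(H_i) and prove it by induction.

Claim: ℓ(H_i) = 6^i.

Base case: ℓ(H_0) = 1, and 6^0 = 1.
Assume ℓ(H_r) = 6^r.
Then ℓ(H_{r+1}) = 6·ℓ(H_r) = 6·6^r = 6^{r+1}.
So the formula holds for r+1, and by induction ℓ(H_i) = 6^i for all i ≥ 0.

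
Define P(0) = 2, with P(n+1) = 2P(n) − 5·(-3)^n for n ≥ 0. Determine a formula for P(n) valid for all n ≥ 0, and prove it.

Claim: P(n) = 2^n + (-3)^n.

Base case: P(0) = 2, and 2^0 + (-3)^0 = 1 + 1 = 2.
Assume P(j) = 2^j + (-3)^j for some j ≥ 0.
Then P(j+1) = 2P(j) − 5·(-3)^j = 2·(2^j + (-3)^j) − 5·(-3)^j = 2^{j+1} + 2·(-3)^j − 5·(-3)^j = 2^{j+1} − 3·(-3)^j = 2^{j+1} + (-3)^{j+1}.
By induction, P(n) = 2^n + (-3)^n for all n ≥ 0.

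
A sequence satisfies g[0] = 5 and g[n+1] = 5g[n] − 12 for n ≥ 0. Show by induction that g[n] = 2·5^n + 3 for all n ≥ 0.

Base case: g[0] = 5, and 2·5^0 + 3 = 2 + 3 = 5.
Assume g[k] = 2·5^k + 3 for some k ≥ 0.
Then g[k+1] = 5g[k] − 12 = 5·(2·5^k + 3) − 12 = 10·5^k + 15 − 12 = 2·5^{k+1} + 3.
So the formula holds for k+1, and by induction g[n] = 2·5^n + 3 for all n ≥ 0.

g[n] = 2·5^n + 3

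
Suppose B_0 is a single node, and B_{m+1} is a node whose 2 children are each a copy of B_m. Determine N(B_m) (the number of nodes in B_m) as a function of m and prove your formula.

Claim: N(B_m) = 2^{m+1} − 1.

Base case: N(B_0) = 1, and 2^{0+1} − 1 = 1.
Assume N(B_j) = 2^{j+1} − 1.
Then N(B_{j+1}) = 1 + 2N(B_j) = 1 + 2(2^{j+1} − 1) = 2^{j+2} − 2 + 1 = 2^{j+2} − 1.
This completes the inductive step, so N(B_m) = 2^{m+1} − 1 for all m ≥ 0.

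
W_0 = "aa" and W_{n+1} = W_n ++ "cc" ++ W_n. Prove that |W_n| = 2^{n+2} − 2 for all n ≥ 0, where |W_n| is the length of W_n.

Base case: |W_0| = 2, and 2^{0+2} − 2 = 2.
Assume |W_k| = 2^{k+2} − 2.
Then |W_{k+1}| = |W_k| + 2 + |W_k| = 2|W_k| + 2 = 2(2^{k+2} − 2) + 2 = 2^{k+3} − 4 + 2 = 2^{k+3} − 2.
By induction, |W_n| = 2^{n+2} − 2 for all n ≥ 0.

|W_n| = 2^{n+2} − 2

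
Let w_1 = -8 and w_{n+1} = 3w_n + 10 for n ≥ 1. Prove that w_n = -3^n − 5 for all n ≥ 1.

Base case: w_1 = -8, and -3^1 − 5 = -3 − 5 = -8.
Assume w_j = -3^j − 5 for some j ≥ 1.
Then w_{j+1} = 3w_j + 10 = 3·(-3^j − 5) + 10 = -3^{j+1} − 15 + 10 = -3^{j+1} − 5.
So the formula holds for j+1, and by induction w_n = -3^n − 5 for all n ≥ 1.

w_n = -3^n − 5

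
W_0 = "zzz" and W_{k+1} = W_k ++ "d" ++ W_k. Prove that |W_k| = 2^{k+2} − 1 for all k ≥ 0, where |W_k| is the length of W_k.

Base case: |W_0| = 3, and 2^{0+2} − 1 = 3.
Assume |W_m| = 2^{m+2} − 1.
Then |W_{m+1}| = |W_m| + 1 + |W_m| = 2|W_m| + 1 = 2(2^{m+2} − 1) + 1 = 2^{m+3} − 2 + 1 = 2^{m+3} − 1.
So the formula holds for m+1, and by induction |W_k| = 2^{k+2} − 1 for all k ≥ 0.

|W_k| = 2^{k+2} − 1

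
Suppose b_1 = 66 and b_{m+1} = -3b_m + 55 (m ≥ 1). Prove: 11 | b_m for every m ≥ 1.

Base case: b_1 = 66 = 11·6, so 11 | b_1.
Assume 11 | b_k, so b_k = 11t for some integer t.
Then b_{k+1} = -3b_k + 55 = -3·(11t) + 55 = 11(-3t + 5), so 11 | b_{k+1}.
By induction, 11 | b_m for all m ≥ 1.

11 | b_m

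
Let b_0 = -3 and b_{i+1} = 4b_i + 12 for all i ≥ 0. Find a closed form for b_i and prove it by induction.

Claim: b_i = 4^i − 4.

Base case: b_0 = -3, and 4^0 − 4 = 1 − 4 = -3.
Assume b_j = 4^j − 4 for some j ≥ 0.
Then b_{j+1} = 4b_j + 12 = 4·(4^j − 4) + 12 = 4^{j+1} − 16 + 12 = 4^{j+1} − 4.
So the formula holds for j+1, and by induction b_i = 4^i − 4 for all i ≥ 0.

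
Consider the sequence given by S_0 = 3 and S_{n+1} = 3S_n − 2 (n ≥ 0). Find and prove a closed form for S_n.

Claim: S_n = 2·3^n + 1.

Base case: S_0 = 3, and 2·3^0 + 1 = 2 + 1 = 3.
Assume S_j = 2·3^j + 1 for some j ≥ 0.
Then S_{j+1} = 3S_j − 2 = 3·(2·3^j + 1) − 2 = 6·3^j + 3 − 2 = 2·3^{j+1} + 1.
So the formula holds for j+1, and by induction S_n = 2·3^n + 1 for all n ≥ 0.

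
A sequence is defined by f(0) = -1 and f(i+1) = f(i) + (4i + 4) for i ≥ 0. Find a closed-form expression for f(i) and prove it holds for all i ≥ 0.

Claim: f(i) = 2i^2 + 2i − 1.

Base case: f(0) = -1, and 2·0^2 + 2·0 − 1 = -1.
Assume f(m) = 2m^2 + 2m − 1.
Then f(m+1) = f(m) + (4m + 4) = (2m^2 + 2m − 1) + (4m + 4) = 2m^2 + 6m + 3,
and 2·(m+1)^2 + 2·(m+1) − 1 = 2m^2 + 6m + 3.
By induction, f(i) = 2i^2 + 2i − 1 for all i ≥ 0.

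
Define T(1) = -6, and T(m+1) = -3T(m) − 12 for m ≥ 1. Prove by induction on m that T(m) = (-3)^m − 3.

Base case: T(1) = -6, and (-3)^1 − 3 = -3 − 3 = -6.
Assume T(k) = (-3)^k − 3 for some k ≥ 1.
Then T(k+1) = -3T(k) − 12 = -3·((-3)^k − 3) − 12 = -3·(-3)^k + 9 − 12 = (-3)^{k+1} − 3.
By induction, T(m) = (-3)^m − 3 for all m ≥ 1.

T(m) = (-3)^m − 3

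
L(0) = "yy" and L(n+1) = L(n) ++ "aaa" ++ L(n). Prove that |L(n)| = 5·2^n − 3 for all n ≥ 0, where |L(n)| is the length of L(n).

Base case: |L(0)| = 2, and 5·2^0 − 3 = 2.
Assume |L(k)| = 5·2^k − 3.
Then |L(k+1)| = |L(k)| + 3 + |L(k)| = 2|L(k)| + 3 = 2(5·2^k − 3) + 3 = 5·2^{k+1} − 6 + 3 = 5·2^{k+1} − 3.
This completes the inductive step, so |L(n)| = 5·2^n − 3 for all n ≥ 0.

|L(n)| = 5·2^n − 3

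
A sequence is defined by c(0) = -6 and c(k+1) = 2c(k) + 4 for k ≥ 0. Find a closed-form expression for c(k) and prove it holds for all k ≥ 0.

Claim: c(k) = -2^{k+1} − 4.

Base case: c(0) = -6, and -2^{0+1} − 4 = -2 − 4 = -6.
Assume c(r) = -2^{r+1} − 4 for some r ≥ 0.
Then c(r+1) = 2c(r) + 4 = 2·(-2^{r+1} − 4) + 4 = -2^{r+2} − 8 + 4 = -2^{r+2} − 4.
By induction, c(k) = -2^{k+1} − 4 for all k ≥ 0.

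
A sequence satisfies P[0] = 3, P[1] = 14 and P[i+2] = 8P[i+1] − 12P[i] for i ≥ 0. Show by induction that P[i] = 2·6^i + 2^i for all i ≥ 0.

Base cases: P[0] = 3 and 2·6^0 + 2^0 = 3; P[1] = 14 and 2·6^1 + 2^1 = 14.
Assume P[j] = 2·6^j + 2^j for all 0 ≤ j ≤ k, where k ≥ 1.
Then P[k+1] = 8P[k] − 12P[k−1] = 8·(2·6^k + 2^k) − 12·(2·6^{k−1} + 2^{k−1}) = 2·(8·6 − 12)6^{k−1} + (8·2 − 12)2^{k−1} = 72·6^{k−1} + 4·2^{k−1} = 2·6^{k+1} + 2^{k+1}.
So the formula holds for k+1, and by strong induction P[i] = 2·6^i + 2^i for all i ≥ 0.

P[i] = 2·6^i + 2^i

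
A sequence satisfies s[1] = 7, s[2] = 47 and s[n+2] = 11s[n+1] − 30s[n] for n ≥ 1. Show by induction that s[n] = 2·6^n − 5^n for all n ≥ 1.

Base cases: s[1] = 7 and 2·6^1 − 5^1 = 7; s[2] = 47 and 2·6^2 − 5^2 = 47.
Assume s[j] = 2·6^j − 5^j for all 1 ≤ j ≤ k, where k ≥ 2.
Then s[k+1] = 11s[k] − 30s[k−1] = 11·(2·6^k − 5^k) − 30·(2·6^{k−1} − 5^{k−1}) = 2·(11·6 − 30)6^{k−1} − (11·5 − 30)5^{k−1} = 72·6^{k−1} − 25·5^{k−1} = 2·6^{k+1} − 5^{k+1}.
Hence s[n] = 2·6^n − 5^n for every n ≥ 1, by strong induction.

s[n] = 2·6^n − 5^n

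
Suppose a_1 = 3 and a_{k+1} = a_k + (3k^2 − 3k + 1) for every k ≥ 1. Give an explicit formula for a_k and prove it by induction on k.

Claim: a_k = k^3 − 3k^2 + 3k + 2.

Base case: a_1 = 3, and 1^3 − 3·1^2 + 3·1 + 2 = 3.
Assume a_j = j^3 − 3j^2 + 3j + 2.
Then a_{j+1} = a_j + (3j^2 − 3j + 1) = (j^3 − 3j^2 + 3j + 2) + (3j^2 − 3j + 1) = j^3 + 3,
and (j+1)^3 − 3·(j+1)^2 + 3·(j+1) + 2 = j^3 + 3.
Hence a_k = k^3 − 3k^2 + 3k + 2 for every k ≥ 1, by induction.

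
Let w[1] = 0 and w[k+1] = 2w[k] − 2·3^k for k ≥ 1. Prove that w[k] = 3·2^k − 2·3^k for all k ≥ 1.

Base case: w[1] = 0, and 3·2^1 − 2·3^1 = 6 − 6 = 0.
Assume w[j] = 3·2^j − 2·3^j for some j ≥ 1.
Then w[j+1] = 2w[j] − 2·3^j = 2·(3·2^j − 2·3^j) − 2·3^j = 3·2^{j+1} − 4·3^j − 2·3^j = 3·2^{j+1} − 6·3^j = 3·2^{j+1} − 2·3^{j+1}.
So the formula holds for j+1, and by induction w[k] = 3·2^k − 2·3^k for all k ≥ 1.

w[k] = 3·2^k − 2·3^k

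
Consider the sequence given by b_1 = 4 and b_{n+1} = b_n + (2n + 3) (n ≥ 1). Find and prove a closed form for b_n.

Claim: b_n = n^2 + 2n + 1.

Base case: b_1 = 4, and 1^2 + 2·1 + 1 = 4.
Assume b_j = j^2 + 2j + 1.
Then b_{j+1} = b_j + (2j + 3) = (j^2 + 2j + 1) + (2j + 3) = j^2 + 4j + 4,
and (j+1)^2 + 2·(j+1) + 1 = j^2 + 4j + 4.
By induction, b_n = n^2 + 2n + 1 for all n ≥ 1.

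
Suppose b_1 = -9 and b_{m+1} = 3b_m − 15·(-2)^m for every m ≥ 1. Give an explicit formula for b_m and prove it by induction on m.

Claim: b_m = -3^m + 3·(-2)^m.

Base case: b_1 = -9, and -3^1 + 3·(-2)^1 = -3 − 6 = -9.
Assume b_k = -3^k + 3·(-2)^k for some k ≥ 1.
Then b_{k+1} = 3b_k − 15·(-2)^k = 3·(-3^k + 3·(-2)^k) − 15·(-2)^k = -3^{k+1} + 9·(-2)^k − 15·(-2)^k = -3^{k+1} − 6·(-2)^k = -3^{k+1} + 3·(-2)^{k+1}.
Hence b_m = -3^m + 3·(-2)^m for every m ≥ 1, by induction.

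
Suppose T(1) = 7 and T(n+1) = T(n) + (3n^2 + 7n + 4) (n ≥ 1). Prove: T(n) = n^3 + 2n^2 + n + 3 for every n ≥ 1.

Base case: T(1) = 7, and 1^3 + 2·1^2 + 1 + 3 = 7.
Assume T(m) = m^3 + 2m^2 + m + 3.
Then T(m+1) = T(m) + (3m^2 + 7m + 4) = (m^3 + 2m^2 + m + 3) + (3m^2 + 7m + 4) = m^3 + 5m^2 + 8m + 7,
and (m+1)^3 + 2·(m+1)^2 + (m+1) + 3 = m^3 + 5m^2 + 8m + 7.
Hence T(n) = n^3 + 2n^2 + n + 3 for every n ≥ 1, by induction.

T(n) = n^3 + 2n^2 + n + 3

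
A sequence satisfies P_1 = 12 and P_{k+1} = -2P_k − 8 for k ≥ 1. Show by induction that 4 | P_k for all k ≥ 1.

Base case: P_1 = 12 = 4·3, so 4 | P_1.
Assume 4 | P_r, so P_r = 4t for some integer t.
Then P_{r+1} = -2P_r − 8 = -2·(4t) − 8 = 4(-2t − 2), so 4 | P_{r+1}.
By induction, 4 | P_k for all k ≥ 1.

4 | P_k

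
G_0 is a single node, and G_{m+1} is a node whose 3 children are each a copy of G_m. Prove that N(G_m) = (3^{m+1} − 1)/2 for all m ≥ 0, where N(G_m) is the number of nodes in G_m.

Base case: N(G_0) = 1, and (3^{0+1} − 1)/2 = 1.
Assume N(G_j) = (3^{j+1} − 1)/2.
Then N(G_{j+1}) = 1 + 3N(G_j) = 1 + 3·(3^{j+1} − 1)/2 = 1 + (3^{j+2} − 3)/2 = (2 + 3^{j+2} − 3)/2 = (3^{j+2} − 1)/2.
Hence N(G_m) = (3^{m+1} − 1)/2 for every m ≥ 0, by induction.

N(G_m) = (3^{m+1} − 1)/2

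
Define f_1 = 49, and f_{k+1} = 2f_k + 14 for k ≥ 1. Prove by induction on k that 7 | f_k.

Base case: f_1 = 49 = 7·7, so 7 | f_1.
Assume 7 | f_r, so f_r = 7t for some integer t.
Then f_{r+1} = 2f_r + 14 = 2·(7t) + 14 = 7(2t + 2), so 7 | f_{r+1}.
By induction, 7 | f_k for all k ≥ 1.

7 | f_k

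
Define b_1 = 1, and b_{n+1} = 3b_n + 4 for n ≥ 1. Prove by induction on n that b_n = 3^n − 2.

Base case: b_1 = 1, and 3^1 − 2 = 3 − 2 = 1.
Assume b_m = 3^m − 2 for some m ≥ 1.
Then b_{m+1} = 3b_m + 4 = 3·(3^m − 2) + 4 = 3^{m+1} − 6 + 4 = 3^{m+1} − 2.
This completes the inductive step, so b_n = 3^n − 2 for all n ≥ 1.

b_n = 3^n − 2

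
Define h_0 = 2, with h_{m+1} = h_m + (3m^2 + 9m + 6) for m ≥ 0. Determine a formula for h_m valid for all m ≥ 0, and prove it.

Claim: h_m = m^3 + 3m^2 + 2m + 2.

Base case: h_0 = 2, and 0^3 + 3·0^2 + 2·0 + 2 = 2.
Assume h_k = k^3 + 3k^2 + 2k + 2.
Then h_{k+1} = h_k + (3k^2 + 9k + 6) = (k^3 + 3k^2 + 2k + 2) + (3k^2 + 9k + 6) = k^3 + 6k^2 + 11k + 8,
and (k+1)^3 + 3·(k+1)^2 + 2·(k+1) + 2 = k^3 + 6k^2 + 11k + 8.
Hence h_m = m^3 + 3m^2 + 2m + 2 for every m ≥ 0, by induction.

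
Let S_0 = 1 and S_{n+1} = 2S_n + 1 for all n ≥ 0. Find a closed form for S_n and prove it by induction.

Claim: S_n = 2^{n+1} − 1.

Base case: S_0 = 1, and 2^{0+1} − 1 = 2 − 1 = 1.
Assume S_k = 2^{k+1} − 1 for some k ≥ 0.
Then S_{k+1} = 2S_k + 1 = 2·(2^{k+1} − 1) + 1 = 2^{k+2} − 2 + 1 = 2^{k+2} − 1.
So the formula holds for k+1, and by induction S_n = 2^{n+1} − 1 for all n ≥ 0.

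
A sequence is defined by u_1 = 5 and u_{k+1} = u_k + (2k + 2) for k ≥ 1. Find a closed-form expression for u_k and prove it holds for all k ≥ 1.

Claim: u_k = k^2 + k + 3.

Base case: u_1 = 5, and 1^2 + 1 + 3 = 5.
Assume u_r = r^2 + r + 3.
Then u_{r+1} = u_r + (2r + 2) = (r^2 + r + 3) + (2r + 2) = r^2 + 3r + 5,
and (r+1)^2 + (r+1) + 3 = r^2 + 3r + 5.
This completes the inductive step, so u_k = k^2 + k + 3 for all k ≥ 1.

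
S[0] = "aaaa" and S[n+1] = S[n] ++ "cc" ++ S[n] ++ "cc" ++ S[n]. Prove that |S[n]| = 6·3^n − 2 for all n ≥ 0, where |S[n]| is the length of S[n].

Base case: |S[0]| = 4, and 6·3^0 − 2 = 4.
Assume |S[m]| = 6·3^m − 2.
Then |S[m+1]| = 3|S[m]| + 4 = 3(6·3^m − 2) + 4 = 6·3^{m+1} − 6 + 4 = 6·3^{m+1} − 2.
Hence |S[n]| = 6·3^n − 2 for every n ≥ 0, by induction.

|S[n]| = 6·3^n − 2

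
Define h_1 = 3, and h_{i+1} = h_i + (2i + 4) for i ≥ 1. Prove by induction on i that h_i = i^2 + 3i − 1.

Base case: h_1 = 3, and 1^2 + 3·1 − 1 = 3.
Assume h_j = j^2 + 3j − 1.
Then h_{j+1} = h_j + (2j + 4) = (j^2 + 3j − 1) + (2j + 4) = j^2 + 5j + 3,
and (j+1)^2 + 3·(j+1) − 1 = j^2 + 5j + 3.
By induction, h_i = i^2 + 3i − 1 for all i ≥ 1.

h_i = i^2 + 3i − 1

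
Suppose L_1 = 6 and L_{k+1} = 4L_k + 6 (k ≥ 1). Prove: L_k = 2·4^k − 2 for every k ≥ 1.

Base case: L_1 = 6, and 2·4^1 − 2 = 8 − 2 = 6.
Assume L_j = 2·4^j − 2 for some j ≥ 1.
Then L_{j+1} = 4L_j + 6 = 4·(2·4^j − 2) + 6 = 8·4^j − 8 + 6 = 2·4^{j+1} − 2.
Hence L_k = 2·4^k − 2 for every k ≥ 1, by induction.

L_k = 2·4^k − 2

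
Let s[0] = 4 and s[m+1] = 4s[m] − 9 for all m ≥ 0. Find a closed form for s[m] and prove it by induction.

Claim: s[m] = 4^m + 3.

Base case: s[0] = 4, and 4^0 + 3 = 1 + 3 = 4.
Assume s[k] = 4^k + 3 for some k ≥ 0.
Then s[k+1] = 4s[k] − 9 = 4·(4^k + 3) − 9 = 4^{k+1} + 12 − 9 = 4^{k+1} + 3.
This completes the inductive step, so s[m] = 4^m + 3 for all m ≥ 0.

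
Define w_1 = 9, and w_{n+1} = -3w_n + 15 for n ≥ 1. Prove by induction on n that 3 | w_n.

Base case: w_1 = 9 = 3·3, so 3 | w_1.
Assume 3 | w_k, so w_k = 3t for some integer t.
Then w_{k+1} = -3w_k + 15 = -3·(3t) + 15 = 3(-3t + 5), so 3 | w_{k+1}.
This completes the inductive step, so 3 | w_n for all n ≥ 1.

3 | w_n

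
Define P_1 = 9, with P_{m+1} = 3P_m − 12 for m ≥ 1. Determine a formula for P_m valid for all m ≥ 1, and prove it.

Claim: P_m = 3^m + 6.

Base case: P_1 = 9, and 3^1 + 6 = 3 + 6 = 9.
Assume P_r = 3^r + 6 for some r ≥ 1.
Then P_{r+1} = 3P_r − 12 = 3·(3^r + 6) − 12 = 3^{r+1} + 18 − 12 = 3^{r+1} + 6.
This completes the inductive step, so P_m = 3^m + 6 for all m ≥ 1.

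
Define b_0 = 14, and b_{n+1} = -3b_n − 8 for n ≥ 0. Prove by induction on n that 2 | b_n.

Base case: b_0 = 14 = 2·7, so 2 | b_0.
Assume 2 | b_r, so b_r = 2t for some integer t.
Then b_{r+1} = -3b_r − 8 = -3·(2t) − 8 = 2(-3t − 4), so 2 | b_{r+1}.
So the property holds for r+1, and by induction 2 | b_n for all n ≥ 0.

2 | b_n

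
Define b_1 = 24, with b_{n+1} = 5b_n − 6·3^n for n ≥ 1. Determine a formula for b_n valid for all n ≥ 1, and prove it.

Claim: b_n = 3·5^n + 3·3^n.

Base case: b_1 = 24, and 3·5^1 + 3·3^1 = 15 + 9 = 24.
Assume b_j = 3·5^j + 3·3^j for some j ≥ 1.
Then b_{j+1} = 5b_j − 6·3^j = 5·(3·5^j + 3·3^j) − 6·3^j = 3·5^{j+1} + 15·3^j − 6·3^j = 3·5^{j+1} + 9·3^j = 3·5^{j+1} + 3·3^{j+1}.
So the formula holds for j+1, and by induction b_n = 3·5^n + 3·3^n for all n ≥ 1.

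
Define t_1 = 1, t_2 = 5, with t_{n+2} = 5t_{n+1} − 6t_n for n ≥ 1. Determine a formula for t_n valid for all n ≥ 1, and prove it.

Claim: t_n = -2^n + 3^n.

Base cases: t_1 = 1 and -2^1 + 3^1 = 1; t_2 = 5 and -2^2 + 3^2 = 5.
Assume t_j = -2^j + 3^j for all 1 ≤ j ≤ k, where k ≥ 2.
Then t_{k+1} = 5t_k − 6t_{k−1} = 5·(-2^k + 3^k) − 6·(-2^{k−1} + 3^{k−1}) = -(5·2 − 6)2^{k−1} + (5·3 − 6)3^{k−1} = -4·2^{k−1} + 9·3^{k−1} = -2^{k+1} + 3^{k+1}.
This completes the inductive step, so t_n = -2^n + 3^n for all n ≥ 1.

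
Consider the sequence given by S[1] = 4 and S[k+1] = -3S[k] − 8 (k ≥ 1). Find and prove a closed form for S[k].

Claim: S[k] = -2·(-3)^k − 2.

Base case: S[1] = 4, and -2·(-3)^1 − 2 = 6 − 2 = 4.
Assume S[j] = -2·(-3)^j − 2 for some j ≥ 1.
Then S[j+1] = -3S[j] − 8 = -3·(-2·(-3)^j − 2) − 8 = 6·(-3)^j + 6 − 8 = -2·(-3)^{j+1} − 2.
So the formula holds for j+1, and by induction S[k] = -2·(-3)^k − 2 for all k ≥ 1.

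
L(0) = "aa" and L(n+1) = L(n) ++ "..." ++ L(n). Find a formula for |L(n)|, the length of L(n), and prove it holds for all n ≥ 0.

Claim: |L(n)| = 5·2^n − 3.

Base case: |L(0)| = 2, and 5·2^0 − 3 = 2.
Assume |L(r)| = 5·2^r − 3.
Then |L(r+1)| = |L(r)| + 3 + |L(r)| = 2|L(r)| + 3 = 2(5·2^r − 3) + 3 = 5·2^{r+1} − 6 + 3 = 5·2^{r+1} − 3.
This completes the inductive step, so |L(n)| = 5·2^n − 3 for all n ≥ 0.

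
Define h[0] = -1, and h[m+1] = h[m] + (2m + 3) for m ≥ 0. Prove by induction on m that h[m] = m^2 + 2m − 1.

Base case: h[0] = -1, and 0^2 + 2·0 − 1 = -1.
Assume h[r] = r^2 + 2r − 1.
Then h[r+1] = h[r] + (2r + 3) = (r^2 + 2r − 1) + (2r + 3) = r^2 + 4r + 2,
and (r+1)^2 + 2·(r+1) − 1 = r^2 + 4r + 2.
By induction, h[m] = m^2 + 2m − 1 for all m ≥ 0.

h[m] = m^2 + 2m − 1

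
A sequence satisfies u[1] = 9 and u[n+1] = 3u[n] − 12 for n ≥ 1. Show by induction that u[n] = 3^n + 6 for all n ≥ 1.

Base case: u[1] = 9, and 3^1 + 6 = 3 + 6 = 9.
Assume u[j] = 3^j + 6 for some j ≥ 1.
Then u[j+1] = 3u[j] − 12 = 3·(3^j + 6) − 12 = 3^{j+1} + 18 − 12 = 3^{j+1} + 6.
By induction, u[n] = 3^n + 6 for all n ≥ 1.

u[n] = 3^n + 6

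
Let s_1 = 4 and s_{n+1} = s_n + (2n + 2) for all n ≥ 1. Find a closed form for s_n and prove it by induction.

Claim: s_n = n^2 + n + 2.

Base case: s_1 = 4, and 1^2 + 1 + 2 = 4.
Assume s_r = r^2 + r + 2.
Then s_{r+1} = s_r + (2r + 2) = (r^2 + r + 2) + (2r + 2) = r^2 + 3r + 4,
and (r+1)^2 + (r+1) + 2 = r^2 + 3r + 4.
By induction, s_n = n^2 + n + 2 for all n ≥ 1.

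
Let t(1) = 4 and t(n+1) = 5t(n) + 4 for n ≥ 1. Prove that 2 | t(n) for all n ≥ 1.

Base case: t(1) = 4 = 2·2, so 2 | t(1).
Assume 2 | t(k), so t(k) = 2s for some integer s.
Then t(k+1) = 5t(k) + 4 = 5·(2s) + 4 = 2(5s + 2), so 2 | t(k+1).
This completes the inductive step, so 2 | t(n) for all n ≥ 1.

2 | t(n)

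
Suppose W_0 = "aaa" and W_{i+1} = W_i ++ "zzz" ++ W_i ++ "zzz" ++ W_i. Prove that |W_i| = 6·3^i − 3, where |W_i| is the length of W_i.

Base case: |W_0| = 3, and 6·3^0 − 3 = 3.
Assume |W_m| = 6·3^m − 3.
Then |W_{m+1}| = 3|W_m| + 6 = 3(6·3^m − 3) + 6 = 6·3^{m+1} − 9 + 6 = 6·3^{m+1} − 3.
This completes the inductive step, so |W_i| = 6·3^i − 3 for all i ≥ 0.

|W_i| = 6·3^i − 3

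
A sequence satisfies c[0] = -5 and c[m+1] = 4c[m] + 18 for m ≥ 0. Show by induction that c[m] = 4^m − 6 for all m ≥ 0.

Base case: c[0] = -5, and 4^0 − 6 = 1 − 6 = -5.
Assume c[k] = 4^k − 6 for some k ≥ 0.
Then c[k+1] = 4c[k] + 18 = 4·(4^k − 6) + 18 = 4^{k+1} − 24 + 18 = 4^{k+1} − 6.
Hence c[m] = 4^m − 6 for every m ≥ 0, by induction.

c[m] = 4^m − 6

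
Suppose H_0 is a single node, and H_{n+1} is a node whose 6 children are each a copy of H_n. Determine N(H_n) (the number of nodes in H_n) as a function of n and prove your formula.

Claim: N(H_n) = (6^{n+1} − 1)/5.

Base case: N(H_0) = 1, and (6^{0+1} − 1)/5 = 1.
Assume N(H_m) = (6^{m+1} − 1)/5.
Then N(H_{m+1}) = 1 + 6N(H_m) = 1 + 6·(6^{m+1} − 1)/5 = 1 + (6^{m+2} − 6)/5 = (5 + 6^{m+2} − 6)/5 = (6^{m+2} − 1)/5.
So the formula holds for m+1, and by induction N(H_n) = (6^{n+1} − 1)/5 for all n ≥ 0.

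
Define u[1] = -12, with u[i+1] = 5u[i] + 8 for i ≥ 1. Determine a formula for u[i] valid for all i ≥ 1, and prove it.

Claim: u[i] = -2·5^i − 2.

Base case: u[1] = -12, and -2·5^1 − 2 = -10 − 2 = -12.
Assume u[r] = -2·5^r − 2 for some r ≥ 1.
Then u[r+1] = 5u[r] + 8 = 5·(-2·5^r − 2) + 8 = -10·5^r − 10 + 8 = -2·5^{r+1} − 2.
So the formula holds for r+1, and by induction u[i] = -2·5^i − 2 for all i ≥ 1.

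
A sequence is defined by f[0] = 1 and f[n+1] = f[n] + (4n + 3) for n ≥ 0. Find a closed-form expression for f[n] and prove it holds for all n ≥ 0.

Claim: f[n] = 2n^2 + n + 1.

Base case: f[0] = 1, and 2·0^2 + 0 + 1 = 1.
Assume f[j] = 2j^2 + j + 1.
Then f[j+1] = f[j] + (4j + 3) = (2j^2 + j + 1) + (4j + 3) = 2j^2 + 5j + 4,
and 2·(j+1)^2 + (j+1) + 1 = 2j^2 + 5j + 4.
Hence f[n] = 2n^2 + n + 1 for every n ≥ 0, by induction.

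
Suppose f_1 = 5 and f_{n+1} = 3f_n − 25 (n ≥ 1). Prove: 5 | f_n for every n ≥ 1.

Base case: f_1 = 5 = 5·1, so 5 | f_1.
Assume 5 | f_r, so f_r = 5t for some integer t.
Then f_{r+1} = 3f_r − 25 = 3·(5t) − 25 = 5(3t − 5), so 5 | f_{r+1}.
This completes the inductive step, so 5 | f_n for all n ≥ 1.

5 | f_n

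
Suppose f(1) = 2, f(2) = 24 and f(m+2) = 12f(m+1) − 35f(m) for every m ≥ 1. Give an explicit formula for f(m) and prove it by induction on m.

Claim: f(m) = 7^m − 5^m.

Base cases: f(1) = 2 and 7^1 − 5^1 = 2; f(2) = 24 and 7^2 − 5^2 = 24.
Assume f(j) = 7^j − 5^j for all 1 ≤ j ≤ k, where k ≥ 2.
Then f(k+1) = 12f(k) − 35f(k−1) = 12·(7^k − 5^k) − 35·(7^{k−1} − 5^{k−1}) = (12·7 − 35)7^{k−1} − (12·5 − 35)5^{k−1} = 49·7^{k−1} − 25·5^{k−1} = 7^{k+1} − 5^{k+1}.
This completes the inductive step, so f(m) = 7^m − 5^m for all m ≥ 1.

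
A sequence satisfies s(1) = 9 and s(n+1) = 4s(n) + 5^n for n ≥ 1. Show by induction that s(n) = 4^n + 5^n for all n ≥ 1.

Base case: s(1) = 9, and 4^1 + 5^1 = 4 + 5 = 9.
Assume s(k) = 4^k + 5^k for some k ≥ 1.
Then s(k+1) = 4s(k) + 5^k = 4·(4^k + 5^k) + 5^k = 4^{k+1} + 4·5^k + 5^k = 4^{k+1} + 5·5^k = 4^{k+1} + 5^{k+1}.
Hence s(n) = 4^n + 5^n for every n ≥ 1, by induction.

s(n) = 4^n + 5^n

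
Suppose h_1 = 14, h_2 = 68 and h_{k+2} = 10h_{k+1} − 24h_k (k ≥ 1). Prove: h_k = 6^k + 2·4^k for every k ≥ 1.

Base cases: h_1 = 14 and 6^1 + 2·4^1 = 14; h_2 = 68 and 6^2 + 2·4^2 = 68.
Assume h_i = 6^i + 2·4^i for all 1 ≤ i ≤ j, where j ≥ 2.
Then h_{j+1} = 10h_j − 24h_{j−1} = 10·(6^j + 2·4^j) − 24·(6^{j−1} + 2·4^{j−1}) = (10·6 − 24)6^{j−1} + 2·(10·4 − 24)4^{j−1} = 36·6^{j−1} + 32·4^{j−1} = 6^{j+1} + 2·4^{j+1}.
By strong induction, h_k = 6^k + 2·4^k for all k ≥ 1.

h_k = 6^k + 2·4^k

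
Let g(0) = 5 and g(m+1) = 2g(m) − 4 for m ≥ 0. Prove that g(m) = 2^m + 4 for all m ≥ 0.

Base case: g(0) = 5, and 2^0 + 4 = 1 + 4 = 5.
Assume g(k) = 2^k + 4 for some k ≥ 0.
Then g(k+1) = 2g(k) − 4 = 2·(2^k + 4) − 4 = 2^{k+1} + 8 − 4 = 2^{k+1} + 4.
By induction, g(m) = 2^m + 4 for all m ≥ 0.

g(m) = 2^m + 4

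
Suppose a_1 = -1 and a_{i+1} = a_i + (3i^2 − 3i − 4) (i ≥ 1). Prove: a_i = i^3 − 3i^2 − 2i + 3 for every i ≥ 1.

Base case: a_1 = -1, and 1^3 − 3·1^2 − 2·1 + 3 = -1.
Assume a_r = r^3 − 3r^2 − 2r + 3.
Then a_{r+1} = a_r + (3r^2 − 3r − 4) = (r^3 − 3r^2 − 2r + 3) + (3r^2 − 3r − 4) = r^3 − 5r − 1,
and (r+1)^3 − 3·(r+1)^2 − 2·(r+1) + 3 = r^3 − 5r − 1.
This completes the inductive step, so a_i = i^3 − 3i^2 − 2i + 3 for all i ≥ 1.

a_i = i^3 − 3i^2 − 2i + 3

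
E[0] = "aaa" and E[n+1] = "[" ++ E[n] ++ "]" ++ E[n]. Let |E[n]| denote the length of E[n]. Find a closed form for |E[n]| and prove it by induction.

Claim: |E[n]| = 5·2^n − 2.

Base case: |E[0]| = 3, and 5·2^0 − 2 = 3.
Assume |E[j]| = 5·2^j − 2.
Then |E[j+1]| = 1 + |E[j]| + 1 + |E[j]| = 2|E[j]| + 2 = 2(5·2^j − 2) + 2 = 5·2^{j+1} − 4 + 2 = 5·2^{j+1} − 2.
Hence |E[n]| = 5·2^n − 2 for every n ≥ 0, by induction.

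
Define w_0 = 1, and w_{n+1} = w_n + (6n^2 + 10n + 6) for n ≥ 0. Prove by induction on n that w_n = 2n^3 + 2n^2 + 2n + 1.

Base case: w_0 = 1, and 2·0^3 + 2·0^2 + 2·0 + 1 = 1.
Assume w_j = 2j^3 + 2j^2 + 2j + 1.
Then w_{j+1} = w_j + (6j^2 + 10j + 6) = (2j^3 + 2j^2 + 2j + 1) + (6j^2 + 10j + 6) = 2j^3 + 8j^2 + 12j + 7,
and 2·(j+1)^3 + 2·(j+1)^2 + 2·(j+1) + 1 = 2j^3 + 8j^2 + 12j + 7.
Hence w_n = 2n^3 + 2n^2 + 2n + 1 for every n ≥ 0, by induction.

w_n = 2n^3 + 2n^2 + 2n + 1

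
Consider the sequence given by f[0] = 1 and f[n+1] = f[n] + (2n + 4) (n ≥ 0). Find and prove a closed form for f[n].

Claim: f[n] = n^2 + 3n + 1.

Base case: f[0] = 1, and 0^2 + 3·0 + 1 = 1.
Assume f[m] = m^2 + 3m + 1.
Then f[m+1] = f[m] + (2m + 4) = (m^2 + 3m + 1) + (2m + 4) = m^2 + 5m + 5,
and (m+1)^2 + 3·(m+1) + 1 = m^2 + 5m + 5.
This completes the inductive step, so f[n] = n^2 + 3n + 1 for all n ≥ 0.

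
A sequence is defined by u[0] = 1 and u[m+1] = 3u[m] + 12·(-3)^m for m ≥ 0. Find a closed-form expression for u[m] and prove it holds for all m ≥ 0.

Claim: u[m] = 3·3^m − 2·(-3)^m.

Base case: u[0] = 1, and 3·3^0 − 2·(-3)^0 = 3 − 2 = 1.
Assume u[j] = 3·3^j − 2·(-3)^j for some j ≥ 0.
Then u[j+1] = 3u[j] + 12·(-3)^j = 3·(3·3^j − 2·(-3)^j) + 12·(-3)^j = 3·3^{j+1} − 6·(-3)^j + 12·(-3)^j = 3·3^{j+1} + 6·(-3)^j = 3·3^{j+1} − 2·(-3)^{j+1}.
So the formula holds for j+1, and by induction u[m] = 3·3^m − 2·(-3)^m for all m ≥ 0.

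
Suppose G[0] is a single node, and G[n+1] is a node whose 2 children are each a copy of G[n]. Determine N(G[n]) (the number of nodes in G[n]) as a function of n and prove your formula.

Claim: N(G[n]) = 2^{n+1} − 1.

Base case: N(G[0]) = 1, and 2^{0+1} − 1 = 1.
Assume N(G[j]) = 2^{j+1} − 1.
Then N(G[j+1]) = 1 + 2N(G[j]) = 1 + 2(2^{j+1} − 1) = 2^{j+2} − 2 + 1 = 2^{j+2} − 1.
Hence N(G[n]) = 2^{n+1} − 1 for every n ≥ 0, by induction.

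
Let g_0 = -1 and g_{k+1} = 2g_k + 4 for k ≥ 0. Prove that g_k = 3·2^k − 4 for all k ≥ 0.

Base case: g_0 = -1, and 3·2^0 − 4 = 3 − 4 = -1.
Assume g_j = 3·2^j − 4 for some j ≥ 0.
Then g_{j+1} = 2g_j + 4 = 2·(3·2^j − 4) + 4 = 6·2^j − 8 + 4 = 3·2^{j+1} − 4.
So the formula holds for j+1, and by induction g_k = 3·2^k − 4 for all k ≥ 0.

g_k = 3·2^k − 4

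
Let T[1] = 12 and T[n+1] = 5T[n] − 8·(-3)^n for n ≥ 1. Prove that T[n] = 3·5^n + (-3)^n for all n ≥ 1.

Base case: T[1] = 12, and 3·5^1 + (-3)^1 = 15 − 3 = 12.
Assume T[k] = 3·5^k + (-3)^k for some k ≥ 1.
Then T[k+1] = 5T[k] − 8·(-3)^k = 5·(3·5^k + (-3)^k) − 8·(-3)^k = 3·5^{k+1} + 5·(-3)^k − 8·(-3)^k = 3·5^{k+1} − 3·(-3)^k = 3·5^{k+1} + (-3)^{k+1}.
So the formula holds for k+1, and by induction T[n] = 3·5^n + (-3)^n for all n ≥ 1.

T[n] = 3·5^n + (-3)^n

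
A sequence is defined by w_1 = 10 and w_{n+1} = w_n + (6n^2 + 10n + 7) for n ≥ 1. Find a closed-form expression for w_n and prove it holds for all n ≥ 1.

Claim: w_n = 2n^3 + 2n^2 + 3n + 3.

Base case: w_1 = 10, and 2·1^3 + 2·1^2 + 3·1 + 3 = 10.
Assume w_k = 2k^3 + 2k^2 + 3k + 3.
Then w_{k+1} = w_k + (6k^2 + 10k + 7) = (2k^3 + 2k^2 + 3k + 3) + (6k^2 + 10k + 7) = 2k^3 + 8k^2 + 13k + 10,
and 2·(k+1)^3 + 2·(k+1)^2 + 3·(k+1) + 3 = 2k^3 + 8k^2 + 13k + 10.
This completes the inductive step, so w_n = 2n^3 + 2n^2 + 3n + 3 for all n ≥ 1.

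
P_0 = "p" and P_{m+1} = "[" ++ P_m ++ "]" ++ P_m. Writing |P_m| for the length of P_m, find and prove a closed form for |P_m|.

Claim: |P_m| = 3·2^m − 2.

Base case: |P_0| = 1, and 3·2^0 − 2 = 1.
Assume |P_j| = 3·2^j − 2.
Then |P_{j+1}| = 1 + |P_j| + 1 + |P_j| = 2|P_j| + 2 = 2(3·2^j − 2) + 2 = 3·2^{j+1} − 4 + 2 = 3·2^{j+1} − 2.
Hence |P_m| = 3·2^m − 2 for every m ≥ 0, by induction.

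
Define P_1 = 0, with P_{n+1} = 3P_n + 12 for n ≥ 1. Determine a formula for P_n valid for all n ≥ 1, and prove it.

Claim: P_n = 2·3^n − 6.

Base case: P_1 = 0, and 2·3^1 − 6 = 6 − 6 = 0.
Assume P_k = 2·3^k − 6 for some k ≥ 1.
Then P_{k+1} = 3P_k + 12 = 3·(2·3^k − 6) + 12 = 6·3^k − 18 + 12 = 2·3^{k+1} − 6.
Hence P_n = 2·3^n − 6 for every n ≥ 1, by induction.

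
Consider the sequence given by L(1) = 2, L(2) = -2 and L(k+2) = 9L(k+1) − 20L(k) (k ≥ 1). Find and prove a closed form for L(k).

Claim: L(k) = 3·4^k − 2·5^k.

Base cases: L(1) = 2 and 3·4^1 − 2·5^1 = 2; L(2) = -2 and 3·4^2 − 2·5^2 = -2.
Assume L(i) = 3·4^i − 2·5^i for all 1 ≤ i ≤ j, where j ≥ 2.
Then L(j+1) = 9L(j) − 20L(j−1) = 9·(3·4^j − 2·5^j) − 20·(3·4^{j−1} − 2·5^{j−1}) = 3·(9·4 − 20)4^{j−1} − 2·(9·5 − 20)5^{j−1} = 48·4^{j−1} − 50·5^{j−1} = 3·4^{j+1} − 2·5^{j+1}.
Hence L(k) = 3·4^k − 2·5^k for every k ≥ 1, by strong induction.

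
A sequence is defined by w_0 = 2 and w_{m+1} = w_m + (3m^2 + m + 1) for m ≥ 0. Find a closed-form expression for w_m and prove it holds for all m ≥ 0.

Claim: w_m = m^3 − m^2 + m + 2.

Base case: w_0 = 2, and 0^3 − 0^2 + 0 + 2 = 2.
Assume w_r = r^3 − r^2 + r + 2.
Then w_{r+1} = w_r + (3r^2 + r + 1) = (r^3 − r^2 + r + 2) + (3r^2 + r + 1) = r^3 + 2r^2 + 2r + 3,
and (r+1)^3 − (r+1)^2 + (r+1) + 2 = r^3 + 2r^2 + 2r + 3.
This completes the inductive step, so w_m = m^3 − m^2 + m + 2 for all m ≥ 0.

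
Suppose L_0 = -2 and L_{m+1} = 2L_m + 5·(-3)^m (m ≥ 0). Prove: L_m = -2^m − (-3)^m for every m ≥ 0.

Base case: L_0 = -2, and -2^0 − (-3)^0 = -1 − 1 = -2.
Assume L_r = -2^r − (-3)^r for some r ≥ 0.
Then L_{r+1} = 2L_r + 5·(-3)^r = 2·(-2^r − (-3)^r) + 5·(-3)^r = -2^{r+1} − 2·(-3)^r + 5·(-3)^r = -2^{r+1} + 3·(-3)^r = -2^{r+1} − (-3)^{r+1}.
This completes the inductive step, so L_m = -2^m − (-3)^m for all m ≥ 0.

L_m = -2^m − (-3)^m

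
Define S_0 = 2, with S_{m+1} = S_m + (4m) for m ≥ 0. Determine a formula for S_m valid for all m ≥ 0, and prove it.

Claim: S_m = 2m^2 − 2m + 2.

Base case: S_0 = 2, and 2·0^2 − 2·0 + 2 = 2.
Assume S_k = 2k^2 − 2k + 2.
Then S_{k+1} = S_k + (4k) = (2k^2 − 2k + 2) + (4k) = 2k^2 + 2k + 2,
and 2·(k+1)^2 − 2·(k+1) + 2 = 2k^2 + 2k + 2.
This completes the inductive step, so S_m = 2m^2 − 2m + 2 for all m ≥ 0.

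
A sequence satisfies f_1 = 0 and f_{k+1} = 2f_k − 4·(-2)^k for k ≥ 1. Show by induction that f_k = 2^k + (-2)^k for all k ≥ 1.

Base case: f_1 = 0, and 2^1 + (-2)^1 = 2 − 2 = 0.
Assume f_j = 2^j + (-2)^j for some j ≥ 1.
Then f_{j+1} = 2f_j − 4·(-2)^j = 2·(2^j + (-2)^j) − 4·(-2)^j = 2^{j+1} + 2·(-2)^j − 4·(-2)^j = 2^{j+1} − 2·(-2)^j = 2^{j+1} + (-2)^{j+1}.
By induction, f_k = 2^k + (-2)^k for all k ≥ 1.

f_k = 2^k + (-2)^k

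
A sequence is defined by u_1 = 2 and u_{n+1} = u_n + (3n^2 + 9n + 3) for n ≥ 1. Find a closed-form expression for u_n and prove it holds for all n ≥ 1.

Claim: u_n = n^3 + 3n^2 − n − 1.

Base case: u_1 = 2, and 1^3 + 3·1^2 − 1 − 1 = 2.
Assume u_m = m^3 + 3m^2 − m − 1.
Then u_{m+1} = u_m + (3m^2 + 9m + 3) = (m^3 + 3m^2 − m − 1) + (3m^2 + 9m + 3) = m^3 + 6m^2 + 8m + 2,
and (m+1)^3 + 3·(m+1)^2 − (m+1) − 1 = m^3 + 6m^2 + 8m + 2.
Hence u_n = n^3 + 3n^2 − n − 1 for every n ≥ 1, by induction.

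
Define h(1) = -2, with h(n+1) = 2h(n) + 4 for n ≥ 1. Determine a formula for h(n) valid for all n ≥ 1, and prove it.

Claim: h(n) = 2^n − 4.

Base case: h(1) = -2, and 2^1 − 4 = 2 − 4 = -2.
Assume h(j) = 2^j − 4 for some j ≥ 1.
Then h(j+1) = 2h(j) + 4 = 2·(2^j − 4) + 4 = 2^{j+1} − 8 + 4 = 2^{j+1} − 4.
This completes the inductive step, so h(n) = 2^n − 4 for all n ≥ 1.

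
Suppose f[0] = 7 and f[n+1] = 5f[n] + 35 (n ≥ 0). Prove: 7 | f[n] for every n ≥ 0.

Base case: f[0] = 7 = 7·1, so 7 | f[0].
Assume 7 | f[r], so f[r] = 7t for some integer t.
Then f[r+1] = 5f[r] + 35 = 5·(7t) + 35 = 7(5t + 5), so 7 | f[r+1].
By induction, 7 | f[n] for all n ≥ 0.

7 | f[n]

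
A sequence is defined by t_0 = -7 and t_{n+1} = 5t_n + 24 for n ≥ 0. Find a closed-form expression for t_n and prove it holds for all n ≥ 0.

Claim: t_n = -5^n − 6.

Base case: t_0 = -7, and -5^0 − 6 = -1 − 6 = -7.
Assume t_j = -5^j − 6 for some j ≥ 0.
Then t_{j+1} = 5t_j + 24 = 5·(-5^j − 6) + 24 = -5^{j+1} − 30 + 24 = -5^{j+1} − 6.
By induction, t_n = -5^n − 6 for all n ≥ 0.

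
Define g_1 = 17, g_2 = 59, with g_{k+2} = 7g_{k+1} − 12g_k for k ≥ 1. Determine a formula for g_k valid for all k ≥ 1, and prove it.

Claim: g_k = 3·3^k + 2·4^k.

Base cases: g_1 = 17 and 3·3^1 + 2·4^1 = 17; g_2 = 59 and 3·3^2 + 2·4^2 = 59.
Assume g_i = 3·3^i + 2·4^i for all 1 ≤ i ≤ j, where j ≥ 2.
Then g_{j+1} = 7g_j − 12g_{j−1} = 7·(3·3^j + 2·4^j) − 12·(3·3^{j−1} + 2·4^{j−1}) = 3·(7·3 − 12)3^{j−1} + 2·(7·4 − 12)4^{j−1} = 27·3^{j−1} + 32·4^{j−1} = 3·3^{j+1} + 2·4^{j+1}.
So the formula holds for j+1, and by strong induction g_k = 3·3^k + 2·4^k for all k ≥ 1.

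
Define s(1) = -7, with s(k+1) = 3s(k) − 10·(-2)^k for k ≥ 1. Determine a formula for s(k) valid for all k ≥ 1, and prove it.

Claim: s(k) = -3^k + 2·(-2)^k.

Base case: s(1) = -7, and -3^1 + 2·(-2)^1 = -3 − 4 = -7.
Assume s(j) = -3^j + 2·(-2)^j for some j ≥ 1.
Then s(j+1) = 3s(j) − 10·(-2)^j = 3·(-3^j + 2·(-2)^j) − 10·(-2)^j = -3^{j+1} + 6·(-2)^j − 10·(-2)^j = -3^{j+1} − 4·(-2)^j = -3^{j+1} + 2·(-2)^{j+1}.
So the formula holds for j+1, and by induction s(k) = -3^k + 2·(-2)^k for all k ≥ 1.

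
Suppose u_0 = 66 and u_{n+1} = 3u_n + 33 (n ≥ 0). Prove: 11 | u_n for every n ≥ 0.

Base case: u_0 = 66 = 11·6, so 11 | u_0.
Assume 11 | u_j, so u_j = 11t for some integer t.
Then u_{j+1} = 3u_j + 33 = 3·(11t) + 33 = 11(3t + 3), so 11 | u_{j+1}.
Hence 11 | u_n for every n ≥ 0, by induction.

11 | u_n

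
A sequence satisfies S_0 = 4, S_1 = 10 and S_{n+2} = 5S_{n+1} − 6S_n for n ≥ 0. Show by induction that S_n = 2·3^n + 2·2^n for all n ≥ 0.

Base cases: S_0 = 4 and 2·3^0 + 2·2^0 = 4; S_1 = 10 and 2·3^1 + 2·2^1 = 10.
Assume S_j = 2·3^j + 2·2^j for all 0 ≤ j ≤ k, where k ≥ 1.
Then S_{k+1} = 5S_k − 6S_{k−1} = 5·(2·3^k + 2·2^k) − 6·(2·3^{k−1} + 2·2^{k−1}) = 2·(5·3 − 6)3^{k−1} + 2·(5·2 − 6)2^{k−1} = 18·3^{k−1} + 8·2^{k−1} = 2·3^{k+1} + 2·2^{k+1}.
Hence S_n = 2·3^n + 2·2^n for every n ≥ 0, by strong induction.

S_n = 2·3^n + 2·2^n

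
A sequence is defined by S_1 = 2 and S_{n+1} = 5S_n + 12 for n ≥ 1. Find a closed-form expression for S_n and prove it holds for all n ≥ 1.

Claim: S_n = 5^n − 3.

Base case: S_1 = 2, and 5^1 − 3 = 5 − 3 = 2.
Assume S_j = 5^j − 3 for some j ≥ 1.
Then S_{j+1} = 5S_j + 12 = 5·(5^j − 3) + 12 = 5^{j+1} − 15 + 12 = 5^{j+1} − 3.
Hence S_n = 5^n − 3 for every n ≥ 1, by induction.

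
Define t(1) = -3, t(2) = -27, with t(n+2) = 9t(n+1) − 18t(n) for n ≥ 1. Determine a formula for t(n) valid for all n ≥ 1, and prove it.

Claim: t(n) = 3^n − 6^n.

Base cases: t(1) = -3 and 3^1 − 6^1 = -3; t(2) = -27 and 3^2 − 6^2 = -27.
Assume t(i) = 3^i − 6^i for all 1 ≤ i ≤ j, where j ≥ 2.
Then t(j+1) = 9t(j) − 18t(j−1) = 9·(3^j − 6^j) − 18·(3^{j−1} − 6^{j−1}) = (9·3 − 18)3^{j−1} − (9·6 − 18)6^{j−1} = 9·3^{j−1} − 36·6^{j−1} = 3^{j+1} − 6^{j+1}.
By strong induction, t(n) = 3^n − 6^n for all n ≥ 1.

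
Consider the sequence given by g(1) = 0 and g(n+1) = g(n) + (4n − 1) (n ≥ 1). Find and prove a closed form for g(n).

Claim: g(n) = 2n^2 − 3n + 1.

Base case: g(1) = 0, and 2·1^2 − 3·1 + 1 = 0.
Assume g(r) = 2r^2 − 3r + 1.
Then g(r+1) = g(r) + (4r − 1) = (2r^2 − 3r + 1) + (4r − 1) = 2r^2 + r,
and 2·(r+1)^2 − 3·(r+1) + 1 = 2r^2 + r.
By induction, g(n) = 2n^2 − 3n + 1 for all n ≥ 1.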